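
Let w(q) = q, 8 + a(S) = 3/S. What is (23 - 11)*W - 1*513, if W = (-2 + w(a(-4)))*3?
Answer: -900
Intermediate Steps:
a(S) = -8 + 3/S
W = -129/4 (W = (-2 + (-8 + 3/(-4)))*3 = (-2 + (-8 + 3*(-¼)))*3 = (-2 + (-8 - ¾))*3 = (-2 - 35/4)*3 = -43/4*3 = -129/4 ≈ -32.250)
(23 - 11)*W - 1*513 = (23 - 11)*(-129/4) - 1*513 = 12*(-129/4) - 513 = -387 - 513 = -900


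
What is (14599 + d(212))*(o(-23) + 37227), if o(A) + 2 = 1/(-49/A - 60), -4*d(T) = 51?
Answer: 722696935485/1331 ≈ 5.4297e+8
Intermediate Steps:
d(T) = -51/4 (d(T) = -1/4*51 = -51/4)
o(A) = -2 + 1/(-60 - 49/A) (o(A) = -2 + 1/(-49/A - 60) = -2 + 1/(-60 - 49/A))
(14599 + d(212))*(o(-23) + 37227) = (14599 - 51/4)*((-98 - 121*(-23))/(49 + 60*(-23)) + 37227) = 58345*((-98 + 2783)/(49 - 1380) + 37227)/4 = 58345*(2685/(-1331) + 37227)/4 = 58345*(-1/1331*2685 + 37227)/4 = 58345*(-2685/1331 + 37227)/4 = (58345/4)*(49546452/1331) = 722696935485/1331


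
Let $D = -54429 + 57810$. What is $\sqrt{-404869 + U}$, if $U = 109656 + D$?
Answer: $2 i \sqrt{72958} \approx 540.21 i$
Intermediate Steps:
$D = 3381$
$U = 113037$ ($U = 109656 + 3381 = 113037$)
$\sqrt{-404869 + U} = \sqrt{-404869 + 113037} = \sqrt{-291832} = 2 i \sqrt{72958}$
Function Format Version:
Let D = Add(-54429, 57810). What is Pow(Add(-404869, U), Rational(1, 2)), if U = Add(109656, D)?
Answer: Mul(2, I, Pow(72958, Rational(1, 2))) ≈ Mul(540.21, I)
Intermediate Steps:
D = 3381
U = 113037 (U = Add(109656, 3381) = 113037)
Pow(Add(-404869, U), Rational(1, 2)) = Pow(Add(-404869, 113037), Rational(1, 2)) = Pow(-291832, Rational(1, 2)) = Mul(2, I, Pow(72958, Rational(1, 2)))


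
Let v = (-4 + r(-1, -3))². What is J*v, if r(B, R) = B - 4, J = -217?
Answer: -17577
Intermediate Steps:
r(B, R) = -4 + B
v = 81 (v = (-4 + (-4 - 1))² = (-4 - 5)² = (-9)² = 81)
J*v = -217*81 = -17577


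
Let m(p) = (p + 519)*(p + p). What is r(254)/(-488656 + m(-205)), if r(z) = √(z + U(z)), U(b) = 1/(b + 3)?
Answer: -√16776703/158670772 ≈ -2.5814e-5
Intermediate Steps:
U(b) = 1/(3 + b)
r(z) = √(z + 1/(3 + z))
m(p) = 2*p*(519 + p) (m(p) = (519 + p)*(2*p) = 2*p*(519 + p))
r(254)/(-488656 + m(-205)) = √((1 + 254*(3 + 254))/(3 + 254))/(-488656 + 2*(-205)*(519 - 205)) = √((1 + 254*257)/257)/(-488656 + 2*(-205)*314) = √((1 + 65278)/257)/(-488656 - 128740) = √((1/257)*65279)/(-617396) = √(65279/257)*(-1/617396) = (√16776703/257)*(-1/617396) = -√16776703/158670772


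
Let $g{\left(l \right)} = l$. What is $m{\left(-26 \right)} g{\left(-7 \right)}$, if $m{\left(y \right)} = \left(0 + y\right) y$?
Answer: $-4732$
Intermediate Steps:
$m{\left(y \right)} = y^{2}$ ($m{\left(y \right)} = y y = y^{2}$)
$m{\left(-26 \right)} g{\left(-7 \right)} = \left(-26\right)^{2} \left(-7\right) = 676 \left(-7\right) = -4732$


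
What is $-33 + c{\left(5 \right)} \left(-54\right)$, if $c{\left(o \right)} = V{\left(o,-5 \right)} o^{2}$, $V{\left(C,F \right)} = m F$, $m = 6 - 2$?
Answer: $26967$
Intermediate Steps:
$m = 4$ ($m = 6 - 2 = 4$)
$V{\left(C,F \right)} = 4 F$
$c{\left(o \right)} = - 20 o^{2}$ ($c{\left(o \right)} = 4 \left(-5\right) o^{2} = - 20 o^{2}$)
$-33 + c{\left(5 \right)} \left(-54\right) = -33 + - 20 \cdot 5^{2} \left(-54\right) = -33 + \left(-20\right) 25 \left(-54\right) = -33 - -27000 = -33 + 27000 = 26967$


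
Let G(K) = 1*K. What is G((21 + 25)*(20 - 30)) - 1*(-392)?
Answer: -68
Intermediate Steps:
G(K) = K
G((21 + 25)*(20 - 30)) - 1*(-392) = (21 + 25)*(20 - 30) - 1*(-392) = 46*(-10) + 392 = -460 + 392 = -68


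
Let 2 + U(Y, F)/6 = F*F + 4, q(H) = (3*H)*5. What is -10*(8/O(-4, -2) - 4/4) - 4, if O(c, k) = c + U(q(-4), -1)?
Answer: 2/7 ≈ 0.28571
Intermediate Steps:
q(H) = 15*H
U(Y, F) = 12 + 6*F**2 (U(Y, F) = -12 + 6*(F*F + 4) = -12 + 6*(F**2 + 4) = -12 + 6*(4 + F**2) = -12 + (24 + 6*F**2) = 12 + 6*F**2)
O(c, k) = 18 + c (O(c, k) = c + (12 + 6*(-1)**2) = c + (12 + 6*1) = c + (12 + 6) = c + 18 = 18 + c)
-10*(8/O(-4, -2) - 4/4) - 4 = -10*(8/(18 - 4) - 4/4) - 4 = -10*(8/14 - 4*1/4) - 4 = -10*(8*(1/14) - 1) - 4 = -10*(4/7 - 1) - 4 = -10*(-3/7) - 4 = 30/7 - 4 = 2/7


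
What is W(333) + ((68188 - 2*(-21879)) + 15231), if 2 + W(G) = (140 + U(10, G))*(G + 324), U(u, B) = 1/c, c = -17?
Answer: 3724978/17 ≈ 2.1912e+5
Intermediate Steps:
U(u, B) = -1/17 (U(u, B) = 1/(-17) = -1/17)
W(G) = 770762/17 + 2379*G/17 (W(G) = -2 + (140 - 1/17)*(G + 324) = -2 + 2379*(324 + G)/17 = -2 + (770796/17 + 2379*G/17) = 770762/17 + 2379*G/17)
W(333) + ((68188 - 2*(-21879)) + 15231) = (770762/17 + (2379/17)*333) + ((68188 - 2*(-21879)) + 15231) = (770762/17 + 792207/17) + ((68188 + 43758) + 15231) = 1562969/17 + (111946 + 15231) = 1562969/17 + 127177 = 3724978/17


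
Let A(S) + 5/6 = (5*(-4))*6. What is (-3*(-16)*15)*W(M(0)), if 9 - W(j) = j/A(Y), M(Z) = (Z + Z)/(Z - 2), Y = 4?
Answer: 6480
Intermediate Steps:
A(S) = -725/6 (A(S) = -⅚ + (5*(-4))*6 = -⅚ - 20*6 = -⅚ - 120 = -725/6)
M(Z) = 2*Z/(-2 + Z) (M(Z) = (2*Z)/(-2 + Z) = 2*Z/(-2 + Z))
W(j) = 9 + 6*j/725 (W(j) = 9 - j/(-725/6) = 9 - j*(-6)/725 = 9 - (-6)*j/725 = 9 + 6*j/725)
(-3*(-16)*15)*W(M(0)) = (-3*(-16)*15)*(9 + 6*(2*0/(-2 + 0))/725) = (48*15)*(9 + 6*(2*0/(-2))/725) = 720*(9 + 6*(2*0*(-½))/725) = 720*(9 + (6/725)*0) = 720*(9 + 0) = 720*9 = 6480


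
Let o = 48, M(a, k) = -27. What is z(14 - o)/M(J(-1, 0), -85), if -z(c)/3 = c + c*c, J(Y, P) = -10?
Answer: 374/3 ≈ 124.67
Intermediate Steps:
z(c) = -3*c - 3*c**2 (z(c) = -3*(c + c*c) = -3*(c + c**2) = -3*c - 3*c**2)
z(14 - o)/M(J(-1, 0), -85) = -3*(14 - 1*48)*(1 + (14 - 1*48))/(-27) = -3*(14 - 48)*(1 + (14 - 48))*(-1/27) = -3*(-34)*(1 - 34)*(-1/27) = -3*(-34)*(-33)*(-1/27) = -3366*(-1/27) = 374/3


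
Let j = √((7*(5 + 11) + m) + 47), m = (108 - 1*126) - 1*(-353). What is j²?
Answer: 494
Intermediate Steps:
m = 335 (m = (108 - 126) + 353 = -18 + 353 = 335)
j = √494 (j = √((7*(5 + 11) + 335) + 47) = √((7*16 + 335) + 47) = √((112 + 335) + 47) = √(447 + 47) = √494 ≈ 22.226)
j² = (√494)² = 494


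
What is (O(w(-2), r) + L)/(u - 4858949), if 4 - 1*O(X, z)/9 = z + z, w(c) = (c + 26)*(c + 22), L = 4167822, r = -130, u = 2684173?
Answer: -2085099/1087388 ≈ -1.9175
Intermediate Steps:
w(c) = (22 + c)*(26 + c) (w(c) = (26 + c)*(22 + c) = (22 + c)*(26 + c))
O(X, z) = 36 - 18*z (O(X, z) = 36 - 9*(z + z) = 36 - 18*z)
(O(w(-2), r) + L)/(u - 4858949) = ((36 - 18*(-130)) + 4167822)/(2684173 - 4858949) = ((36 + 2340) + 4167822)/(-2174776) = (2376 + 4167822)*(-1/2174776) = 4170198*(-1/2174776) = -2085099/1087388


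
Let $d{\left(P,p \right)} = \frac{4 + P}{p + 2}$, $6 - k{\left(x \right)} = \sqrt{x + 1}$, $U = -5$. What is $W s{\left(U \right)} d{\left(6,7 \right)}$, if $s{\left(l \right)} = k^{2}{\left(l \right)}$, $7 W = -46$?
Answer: $- \frac{14720}{63} + \frac{3680 i}{21} \approx -233.65 + 175.24 i$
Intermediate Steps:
$W = - \frac{46}{7}$ ($W = \frac{1}{7} \left(-46\right) = - \frac{46}{7} \approx -6.5714$)
$k{\left(x \right)} = 6 - \sqrt{1 + x}$ ($k{\left(x \right)} = 6 - \sqrt{x + 1} = 6 - \sqrt{1 + x}$)
$d{\left(P,p \right)} = \frac{4 + P}{2 + p}$
$s{\left(l \right)} = \left(6 - \sqrt{1 + l}\right)^{2}$
$W s{\left(U \right)} d{\left(6,7 \right)} = - \frac{46 \left(-6 + \sqrt{1 - 5}\right)^{2}}{7} \frac{4 + 6}{2 + 7} = - \frac{46 \left(-6 + \sqrt{-4}\right)^{2}}{7} \cdot \frac{1}{9} \cdot 10 = - \frac{46 \left(-6 + 2 i\right)^{2}}{7} \cdot \frac{1}{9} \cdot 10 = - \frac{46 \left(-6 + 2 i\right)^{2}}{7} \cdot \frac{10}{9} = - \frac{460 \left(-6 + 2 i\right)^{2}}{63}$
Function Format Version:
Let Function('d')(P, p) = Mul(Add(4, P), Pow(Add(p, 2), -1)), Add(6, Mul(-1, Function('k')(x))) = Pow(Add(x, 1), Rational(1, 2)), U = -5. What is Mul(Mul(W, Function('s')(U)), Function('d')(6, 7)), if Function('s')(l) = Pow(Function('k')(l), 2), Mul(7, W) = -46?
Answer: Add(Rational(-14720, 63), Mul(Rational(3680, 21), I)) ≈ Add(-233.65, Mul(175.24, I))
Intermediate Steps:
W = Rational(-46, 7) (W = Mul(Rational(1, 7), -46) = Rational(-46, 7) ≈ -6.5714)
Function('k')(x) = Add(6, Mul(-1, Pow(Add(1, x), Rational(1, 2)))) (Function('k')(x) = Add(6, Mul(-1, Pow(Add(x, 1), Rational(1, 2)))) = Add(6, Mul(-1, Pow(Add(1, x), Rational(1, 2)))))
Function('d')(P, p) = Mul(Pow(Add(2, p), -1), Add(4, P)) (Function('d')(P, p) = Mul(Add(4, P), Pow(Add(2, p), -1)) = Mul(Pow(Add(2, p), -1), Add(4, P)))
Function('s')(l) = Pow(Add(6, Mul(-1, Pow(Add(1, l), Rational(1, 2)))), 2)
Mul(Mul(W, Function('s')(U)), Function('d')(6, 7)) = Mul(Mul(Rational(-46, 7), Pow(Add(-6, Pow(Add(1, -5), Rational(1, 2))), 2)), Mul(Pow(Add(2, 7), -1), Add(4, 6))) = Mul(Mul(Rational(-46, 7), Pow(Add(-6, Pow(-4, Rational(1, 2))), 2)), Mul(Pow(9, -1), 10)) = Mul(Mul(Rational(-46, 7), Pow(Add(-6, Mul(2, I)), 2)), Mul(Rational(1, 9), 10)) = Mul(Mul(Rational(-46, 7), Pow(Add(-6, Mul(2, I)), 2)), Rational(10, 9)) = Mul(Rational(-460, 63), Pow(Add(-6, Mul(2, I)), 2))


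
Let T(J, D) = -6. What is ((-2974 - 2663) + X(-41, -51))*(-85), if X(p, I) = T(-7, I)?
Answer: 479655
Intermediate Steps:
X(p, I) = -6
((-2974 - 2663) + X(-41, -51))*(-85) = ((-2974 - 2663) - 6)*(-85) = (-5637 - 6)*(-85) = -5643*(-85) = 479655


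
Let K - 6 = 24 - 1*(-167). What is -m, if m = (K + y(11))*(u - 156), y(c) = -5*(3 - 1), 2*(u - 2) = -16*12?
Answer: 46750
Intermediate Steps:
u = -94 (u = 2 + (-16*12)/2 = 2 + (½)*(-192) = 2 - 96 = -94)
K = 197 (K = 6 + (24 - 1*(-167)) = 6 + (24 + 167) = 6 + 191 = 197)
y(c) = -10 (y(c) = -5*2 = -10)
m = -46750 (m = (197 - 10)*(-94 - 156) = 187*(-250) = -46750)
-m = -1*(-46750) = 46750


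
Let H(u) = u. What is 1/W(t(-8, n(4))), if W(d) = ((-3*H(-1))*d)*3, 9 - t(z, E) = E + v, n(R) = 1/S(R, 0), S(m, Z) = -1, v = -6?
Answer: 1/144 ≈ 0.0069444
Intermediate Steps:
n(R) = -1 (n(R) = 1/(-1) = -1)
t(z, E) = 15 - E (t(z, E) = 9 - (E - 6) = 9 - (-6 + E) = 9 + (6 - E) = 15 - E)
W(d) = 9*d (W(d) = ((-3*(-1))*d)*3 = (3*d)*3 = 9*d)
1/W(t(-8, n(4))) = 1/(9*(15 - 1*(-1))) = 1/(9*(15 + 1)) = 1/(9*16) = 1/144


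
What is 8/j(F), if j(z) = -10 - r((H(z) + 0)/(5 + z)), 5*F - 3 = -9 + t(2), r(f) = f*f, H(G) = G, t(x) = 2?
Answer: -1764/2213 ≈ -0.79711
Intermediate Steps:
r(f) = f²
F = -⅘ (F = ⅗ + (-9 + 2)/5 = ⅗ + (⅕)*(-7) = ⅗ - 7/5 = -⅘ ≈ -0.80000)
j(z) = -10 - z²/(5 + z)² (j(z) = -10 - ((z + 0)/(5 + z))² = -10 - (z/(5 + z))² = -10 - z²/(5 + z)²)
8/j(F) = 8/(-10 - (-⅘)²/(5 - ⅘)²) = 8/(-10 - 1*16/25/(21/5)²) = 8/(-10 - 1*16/25*25/441) = 8/(-10 - 16/441) = 8/(-4426/441) = 8*(-441/4426) = -1764/2213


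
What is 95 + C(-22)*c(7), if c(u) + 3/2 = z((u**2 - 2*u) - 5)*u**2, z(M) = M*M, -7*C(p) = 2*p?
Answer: 1940999/7 ≈ 2.7729e+5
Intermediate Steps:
C(p) = -2*p/7
z(M) = M**2
c(u) = -3/2 + u**2*(-5 + u**2 - 2*u)**2 (c(u) = -3/2 + ((u**2 - 2*u) - 5)**2*u**2 = -3/2 + (-5 + u**2 - 2*u)**2*u**2 = -3/2 + u**2*(-5 + u**2 - 2*u)**2)
95 + C(-22)*c(7) = 95 + (-2/7*(-22))*(-3/2 + 7**2*(5 - 1*7**2 + 2*7)**2) = 95 + 44*(-3/2 + 49*(5 - 1*49 + 14)**2)/7 = 95 + 44*(-3/2 + 49*(5 - 49 + 14)**2)/7 = 95 + 44*(-3/2 + 49*(-30)**2)/7 = 95 + 44*(-3/2 + 49*900)/7 = 95 + 44*(-3/2 + 44100)/7 = 95 + (44/7)*(88197/2) = 95 + 1940334/7 = 1940999/7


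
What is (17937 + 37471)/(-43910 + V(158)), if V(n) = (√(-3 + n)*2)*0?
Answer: -27704/21955 ≈ -1.2619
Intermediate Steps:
V(n) = 0 (V(n) = (2*√(-3 + n))*0 = 0)
(17937 + 37471)/(-43910 + V(158)) = (17937 + 37471)/(-43910 + 0) = 55408/(-43910) = 55408*(-1/43910) = -27704/21955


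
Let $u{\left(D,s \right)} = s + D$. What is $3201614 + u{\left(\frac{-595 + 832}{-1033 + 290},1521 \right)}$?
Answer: $\frac{2379929068}{743} \approx 3.2031 \cdot 10^{6}$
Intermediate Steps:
$u{\left(D,s \right)} = D + s$
$3201614 + u{\left(\frac{-595 + 832}{-1033 + 290},1521 \right)} = 3201614 + \left(\frac{-595 + 832}{-1033 + 290} + 1521\right) = 3201614 + \left(\frac{237}{-743} + 1521\right) = 3201614 + \left(237 \left(- \frac{1}{743}\right) + 1521\right) = 3201614 + \left(- \frac{237}{743} + 1521\right) = 3201614 + \frac{1129866}{743} = \frac{2379929068}{743}$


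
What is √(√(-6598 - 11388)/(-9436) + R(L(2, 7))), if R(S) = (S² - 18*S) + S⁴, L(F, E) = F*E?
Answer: √(853875340640 - 54257*I*√34)/4718 ≈ 195.86 - 3.6284e-5*I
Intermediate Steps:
L(F, E) = E*F
R(S) = S² + S⁴ - 18*S
√(√(-6598 - 11388)/(-9436) + R(L(2, 7))) = √(√(-6598 - 11388)/(-9436) + (7*2)*(-18 + 7*2 + (7*2)³)) = √(√(-17986)*(-1/9436) + 14*(-18 + 14 + 14³)) = √((23*I*√34)*(-1/9436) + 14*(-18 + 14 + 2744)) = √(-23*I*√34/9436 + 14*2740) = √(-23*I*√34/9436 + 38360) = √(38360 - 23*I*√34/9436)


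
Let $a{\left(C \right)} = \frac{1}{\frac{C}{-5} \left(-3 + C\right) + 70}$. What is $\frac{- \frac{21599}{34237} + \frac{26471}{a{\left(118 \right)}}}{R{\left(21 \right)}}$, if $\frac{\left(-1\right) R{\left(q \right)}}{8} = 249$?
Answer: $\frac{2396224507387}{68200104} \approx 35135.0$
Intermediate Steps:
$R{\left(q \right)} = -1992$ ($R{\left(q \right)} = \left(-8\right) 249 = -1992$)
$a{\left(C \right)} = \frac{1}{70 - \frac{C \left(-3 + C\right)}{5}}$ ($a{\left(C \right)} = \frac{1}{C \left(- \frac{1}{5}\right) \left(-3 + C\right) + 70} = \frac{1}{- \frac{C}{5} \left(-3 + C\right) + 70} = \frac{1}{- \frac{C \left(-3 + C\right)}{5} + 70} = \frac{1}{70 - \frac{C \left(-3 + C\right)}{5}}$)
$\frac{- \frac{21599}{34237} + \frac{26471}{a{\left(118 \right)}}}{R{\left(21 \right)}} = \frac{- \frac{21599}{34237} + \frac{26471}{5 \frac{1}{350 - 118^{2} + 3 \cdot 118}}}{-1992} = \left(\left(-21599\right) \frac{1}{34237} + \frac{26471}{5 \frac{1}{350 - 13924 + 354}}\right) \left(- \frac{1}{1992}\right) = \left(- \frac{21599}{34237} + \frac{26471}{5 \frac{1}{350 - 13924 + 354}}\right) \left(- \frac{1}{1992}\right) = \left(- \frac{21599}{34237} + \frac{26471}{5 \frac{1}{-13220}}\right) \left(- \frac{1}{1992}\right) = \left(- \frac{21599}{34237} + \frac{26471}{5 \left(- \frac{1}{13220}\right)}\right) \left(- \frac{1}{1992}\right) = \left(- \frac{21599}{34237} + \frac{26471}{- \frac{1}{2644}}\right) \left(- \frac{1}{1992}\right) = \left(- \frac{21599}{34237} + 26471 \left(-2644\right)\right) \left(- \frac{1}{1992}\right) = \left(- \frac{21599}{34237} - 69989324\right) \left(- \frac{1}{1992}\right) = \left(- \frac{2396224507387}{34237}\right) \left(- \frac{1}{1992}\right) = \frac{2396224507387}{68200104}$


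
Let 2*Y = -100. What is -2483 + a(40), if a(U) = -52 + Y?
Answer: -2585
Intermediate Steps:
Y = -50 (Y = (1/2)*(-100) = -50)
a(U) = -102 (a(U) = -52 - 50 = -102)
-2483 + a(40) = -2483 - 102 = -2585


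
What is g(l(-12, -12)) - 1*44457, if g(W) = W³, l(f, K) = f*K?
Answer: 2941527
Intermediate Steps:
l(f, K) = K*f
g(l(-12, -12)) - 1*44457 = (-12*(-12))³ - 1*44457 = 144³ - 44457 = 2985984 - 44457 = 2941527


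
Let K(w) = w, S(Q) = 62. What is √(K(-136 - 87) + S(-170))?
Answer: I*√161 ≈ 12.689*I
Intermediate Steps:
√(K(-136 - 87) + S(-170)) = √((-136 - 87) + 62) = √(-223 + 62) = √(-161) = I*√161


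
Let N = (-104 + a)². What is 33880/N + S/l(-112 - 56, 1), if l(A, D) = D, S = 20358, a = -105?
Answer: 7349518/361 ≈ 20359.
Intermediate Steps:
N = 43681 (N = (-104 - 105)² = (-209)² = 43681)
33880/N + S/l(-112 - 56, 1) = 33880/43681 + 20358/1 = 33880*(1/43681) + 20358*1 = 280/361 + 20358 = 7349518/361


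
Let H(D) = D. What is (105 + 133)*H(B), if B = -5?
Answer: -1190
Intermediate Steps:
(105 + 133)*H(B) = (105 + 133)*(-5) = 238*(-5) = -1190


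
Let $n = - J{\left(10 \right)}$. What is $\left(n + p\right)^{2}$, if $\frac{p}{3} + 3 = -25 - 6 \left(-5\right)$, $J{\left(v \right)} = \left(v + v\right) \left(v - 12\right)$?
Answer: $2116$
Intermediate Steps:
$J{\left(v \right)} = 2 v \left(-12 + v\right)$
$n = 40$ ($n = - 2 \cdot 10 \left(-12 + 10\right) = - 2 \cdot 10 \left(-2\right) = \left(-1\right) \left(-40\right) = 40$)
$p = 6$ ($p = -9 + 3 \left(-25 - 6 \left(-5\right)\right) = -9 + 3 \left(-25 - -30\right) = -9 + 3 \left(-25 + 30\right) = -9 + 3 \cdot 5 = -9 + 15 = 6$)
$\left(n + p\right)^{2} = \left(40 + 6\right)^{2} = 46^{2} = 2116$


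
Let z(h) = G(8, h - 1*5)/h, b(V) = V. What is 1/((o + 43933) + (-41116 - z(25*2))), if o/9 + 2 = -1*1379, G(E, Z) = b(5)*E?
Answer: -5/48064 ≈ -0.00010403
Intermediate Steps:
G(E, Z) = 5*E
z(h) = 40/h (z(h) = (5*8)/h = 40/h)
o = -12429 (o = -18 + 9*(-1*1379) = -18 + 9*(-1379) = -18 - 12411 = -12429)
1/((o + 43933) + (-41116 - z(25*2))) = 1/((-12429 + 43933) + (-41116 - 40/(25*2))) = 1/(31504 + (-41116 - 40/50)) = 1/(31504 + (-41116 - 1*⅘)) = 1/(31504 + (-41116 - ⅘)) = 1/(31504 - 205584/5) = 1/(-48064/5) = -5/48064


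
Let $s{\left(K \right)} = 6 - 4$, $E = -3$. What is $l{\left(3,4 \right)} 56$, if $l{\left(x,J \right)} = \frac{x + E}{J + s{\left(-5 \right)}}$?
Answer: $0$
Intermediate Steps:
$s{\left(K \right)} = 2$
$l{\left(x,J \right)} = \frac{-3 + x}{2 + J}$ ($l{\left(x,J \right)} = \frac{x - 3}{J + 2} = \frac{-3 + x}{2 + J}$)
$l{\left(3,4 \right)} 56 = \frac{-3 + 3}{2 + 4} \cdot 56 = \frac{1}{6} \cdot 0 \cdot 56 = 0 \cdot 56 = 0$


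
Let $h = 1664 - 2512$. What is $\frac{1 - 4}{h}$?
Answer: $\frac{3}{848} \approx 0.0035377$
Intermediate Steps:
$h = -848$
$\frac{1 - 4}{h} = \frac{1 - 4}{-848} = \left(- \frac{1}{848}\right) \left(-3\right) = \frac{3}{848}$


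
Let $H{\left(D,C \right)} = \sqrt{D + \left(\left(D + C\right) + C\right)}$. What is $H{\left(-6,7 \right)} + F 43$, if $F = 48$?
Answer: $2064 + \sqrt{2} \approx 2065.4$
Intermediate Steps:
$H{\left(D,C \right)} = \sqrt{2 C + 2 D}$ ($H{\left(D,C \right)} = \sqrt{D + \left(\left(C + D\right) + C\right)} = \sqrt{D + \left(D + 2 C\right)} = \sqrt{2 C + 2 D}$)
$H{\left(-6,7 \right)} + F 43 = \sqrt{2 \cdot 7 + 2 \left(-6\right)} + 48 \cdot 43 = \sqrt{14 - 12} + 2064 = \sqrt{2} + 2064 = 2064 + \sqrt{2}$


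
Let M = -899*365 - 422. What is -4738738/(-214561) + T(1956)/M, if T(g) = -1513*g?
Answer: 730641124058/23498506159 ≈ 31.093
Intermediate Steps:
M = -328557 (M = -328135 - 422 = -328557)
-4738738/(-214561) + T(1956)/M = -4738738/(-214561) - 1513*1956/(-328557) = -4738738*(-1/214561) - 2959428*(-1/328557) = 4738738/214561 + 986476/109519 = 730641124058/23498506159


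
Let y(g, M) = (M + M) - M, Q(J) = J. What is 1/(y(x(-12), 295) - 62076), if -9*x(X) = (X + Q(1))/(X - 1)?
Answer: -1/61781 ≈ -1.6186e-5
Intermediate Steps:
x(X) = -(1 + X)/(9*(-1 + X)) (x(X) = -(X + 1)/(9*(X - 1)) = -(1 + X)/(9*(-1 + X)))
y(g, M) = M (y(g, M) = 2*M - M = M)
1/(y(x(-12), 295) - 62076) = 1/(295 - 62076) = 1/(-61781) = -1/61781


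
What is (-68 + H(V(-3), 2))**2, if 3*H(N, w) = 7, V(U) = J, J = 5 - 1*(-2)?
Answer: 38809/9 ≈ 4312.1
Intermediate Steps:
J = 7 (J = 5 + 2 = 7)
V(U) = 7
H(N, w) = 7/3 (H(N, w) = (1/3)*7 = 7/3)
(-68 + H(V(-3), 2))**2 = (-68 + 7/3)**2 = (-197/3)**2 = 38809/9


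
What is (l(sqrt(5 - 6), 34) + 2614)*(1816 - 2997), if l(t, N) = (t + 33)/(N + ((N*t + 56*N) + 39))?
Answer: -2413959716513/781937 - 201951*I/781937 ≈ -3.0872e+6 - 0.25827*I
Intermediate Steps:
l(t, N) = (33 + t)/(39 + 57*N + N*t) (l(t, N) = (33 + t)/(N + ((56*N + N*t) + 39)) = (33 + t)/(N + (39 + 56*N + N*t)) = (33 + t)/(39 + 57*N + N*t))
(l(sqrt(5 - 6), 34) + 2614)*(1816 - 2997) = ((33 + sqrt(5 - 6))/(39 + 57*34 + 34*sqrt(5 - 6)) + 2614)*(1816 - 2997) = ((33 + sqrt(-1))/(39 + 1938 + 34*sqrt(-1)) + 2614)*(-1181) = ((33 + I)/(39 + 1938 + 34*I) + 2614)*(-1181) = ((33 + I)/(1977 + 34*I) + 2614)*(-1181) = (((1977 - 34*I)/3909685)*(33 + I) + 2614)*(-1181) = ((33 + I)*(1977 - 34*I)/3909685 + 2614)*(-1181) = (2614 + (33 + I)*(1977 - 34*I)/3909685)*(-1181) = -3087134 - 1181*(33 + I)*(1977 - 34*I)/3909685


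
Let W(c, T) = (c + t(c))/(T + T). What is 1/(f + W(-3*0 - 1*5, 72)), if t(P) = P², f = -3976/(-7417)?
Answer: 267012/180221 ≈ 1.4816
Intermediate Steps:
f = 3976/7417 (f = -3976*(-1/7417) = 3976/7417 ≈ 0.53607)
W(c, T) = (c + c²)/(2*T) (W(c, T) = (c + c²)/(T + T) = (c + c²)/((2*T)) = (c + c²)*(1/(2*T)) = (c + c²)/(2*T))
1/(f + W(-3*0 - 1*5, 72)) = 1/(3976/7417 + (½)*(-3*0 - 1*5)*(1 + (-3*0 - 1*5))/72) = 1/(3976/7417 + (½)*(0 - 5)*(1/72)*(1 + (0 - 5))) = 1/(3976/7417 + (½)*(-5)*(1/72)*(1 - 5)) = 1/(3976/7417 + (½)*(-5)*(1/72)*(-4)) = 1/(3976/7417 + 5/36) = 1/(180221/267012) = 267012/180221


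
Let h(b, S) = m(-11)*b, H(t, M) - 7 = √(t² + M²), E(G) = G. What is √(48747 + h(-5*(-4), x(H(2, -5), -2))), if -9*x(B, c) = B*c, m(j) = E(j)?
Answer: √48527 ≈ 220.29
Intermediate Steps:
m(j) = j
H(t, M) = 7 + √(M² + t²) (H(t, M) = 7 + √(t² + M²) = 7 + √(M² + t²))
x(B, c) = -B*c/9
h(b, S) = -11*b
√(48747 + h(-5*(-4), x(H(2, -5), -2))) = √(48747 - (-55)*(-4)) = √(48747 - 11*20) = √(48747 - 220) = √48527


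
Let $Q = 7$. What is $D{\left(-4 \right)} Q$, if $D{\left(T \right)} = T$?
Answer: $-28$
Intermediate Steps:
$D{\left(-4 \right)} Q = \left(-4\right) 7 = -28$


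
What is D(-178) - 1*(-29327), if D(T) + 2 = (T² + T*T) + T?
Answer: 92515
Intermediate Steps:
D(T) = -2 + T + 2*T² (D(T) = -2 + ((T² + T*T) + T) = -2 + ((T² + T²) + T) = -2 + (2*T² + T) = -2 + (T + 2*T²) = -2 + T + 2*T²)
D(-178) - 1*(-29327) = (-2 - 178 + 2*(-178)²) - 1*(-29327) = (-2 - 178 + 2*31684) + 29327 = (-2 - 178 + 63368) + 29327 = 63188 + 29327 = 92515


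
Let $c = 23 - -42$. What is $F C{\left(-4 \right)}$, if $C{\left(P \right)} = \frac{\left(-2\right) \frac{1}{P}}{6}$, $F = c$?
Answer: $\frac{65}{12} \approx 5.4167$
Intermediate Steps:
$c = 65$ ($c = 23 + 42 = 65$)
$F = 65$
$C{\left(P \right)} = - \frac{1}{3 P}$ ($C{\left(P \right)} = - \frac{2}{P} \frac{1}{6} = - \frac{1}{3 P}$)
$F C{\left(-4 \right)} = 65 \left(- \frac{1}{3 \left(-4\right)}\right) = 65 \left(\left(- \frac{1}{3}\right) \left(- \frac{1}{4}\right)\right) = 65 \cdot \frac{1}{12} = \frac{65}{12}$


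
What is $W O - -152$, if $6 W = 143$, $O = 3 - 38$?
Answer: $- \frac{4093}{6} \approx -682.17$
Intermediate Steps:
$O = -35$
$W = \frac{143}{6}$ ($W = \frac{1}{6} \cdot 143 = \frac{143}{6} \approx 23.833$)
$W O - -152 = \frac{143}{6} \left(-35\right) - -152 = - \frac{5005}{6} + 152 = - \frac{4093}{6}$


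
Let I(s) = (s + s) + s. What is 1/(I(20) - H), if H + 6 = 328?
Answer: -1/262 ≈ -0.0038168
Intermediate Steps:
I(s) = 3*s (I(s) = 2*s + s = 3*s)
H = 322 (H = -6 + 328 = 322)
1/(I(20) - H) = 1/(3*20 - 1*322) = 1/(60 - 322) = 1/(-262) = -1/262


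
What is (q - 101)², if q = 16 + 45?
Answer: 1600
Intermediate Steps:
q = 61
(q - 101)² = (61 - 101)² = (-40)² = 1600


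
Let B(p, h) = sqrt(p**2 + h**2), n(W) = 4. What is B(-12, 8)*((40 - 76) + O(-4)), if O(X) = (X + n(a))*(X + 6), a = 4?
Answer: -144*sqrt(13) ≈ -519.20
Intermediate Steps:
O(X) = (4 + X)*(6 + X) (O(X) = (X + 4)*(X + 6) = (4 + X)*(6 + X))
B(p, h) = sqrt(h**2 + p**2)
B(-12, 8)*((40 - 76) + O(-4)) = sqrt(8**2 + (-12)**2)*((40 - 76) + (24 + (-4)**2 + 10*(-4))) = sqrt(64 + 144)*(-36 + (24 + 16 - 40)) = sqrt(208)*(-36 + 0) = (4*sqrt(13))*(-36) = -144*sqrt(13)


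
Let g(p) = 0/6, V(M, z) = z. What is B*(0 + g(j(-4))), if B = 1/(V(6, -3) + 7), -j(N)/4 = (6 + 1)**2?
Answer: 0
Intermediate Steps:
j(N) = -196 (j(N) = -4*(6 + 1)**2 = -4*7**2 = -4*49 = -196)
g(p) = 0 (g(p) = 0*(1/6) = 0)
B = 1/4 (B = 1/(-3 + 7) = 1/4 ≈ 0.25000)
B*(0 + g(j(-4))) = (0 + 0)/4 = (1/4)*0 = 0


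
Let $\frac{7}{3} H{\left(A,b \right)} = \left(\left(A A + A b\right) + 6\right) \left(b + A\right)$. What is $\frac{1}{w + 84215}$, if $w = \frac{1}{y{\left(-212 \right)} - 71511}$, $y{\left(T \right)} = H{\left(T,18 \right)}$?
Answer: $\frac{24440565}{2058262181468} \approx 1.1874 \cdot 10^{-5}$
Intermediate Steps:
$H{\left(A,b \right)} = \frac{3 \left(A + b\right) \left(6 + A^{2} + A b\right)}{7}$ ($H{\left(A,b \right)} = \frac{3 \left(\left(A A + A b\right) + 6\right) \left(b + A\right)}{7} = \frac{3 \left(\left(A^{2} + A b\right) + 6\right) \left(A + b\right)}{7} = \frac{3 \left(6 + A^{2} + A b\right) \left(A + b\right)}{7} = \frac{3 \left(A + b\right) \left(6 + A^{2} + A b\right)}{7}$)
$y{\left(T \right)} = \frac{324}{7} + \frac{3 T^{3}}{7} + \frac{108 T^{2}}{7} + \frac{990 T}{7}$ ($y{\left(T \right)} = \frac{3 T^{3}}{7} + \frac{18 T}{7} + \frac{18}{7} \cdot 18 + \frac{3 T 18^{2}}{7} + \frac{6}{7} \cdot 18 T^{2} = \frac{3 T^{3}}{7} + \frac{18 T}{7} + \frac{324}{7} + \frac{3}{7} T 324 + \frac{108 T^{2}}{7} = \frac{3 T^{3}}{7} + \frac{18 T}{7} + \frac{324}{7} + \frac{972 T}{7} + \frac{108 T^{2}}{7} = \frac{324}{7} + \frac{3 T^{3}}{7} + \frac{108 T^{2}}{7} + \frac{990 T}{7}$)
$w = - \frac{7}{24440565}$ ($w = \frac{1}{\left(\frac{324}{7} + \frac{3 \left(-212\right)^{3}}{7} + \frac{108 \left(-212\right)^{2}}{7} + \frac{990}{7} \left(-212\right)\right) - 71511} = \frac{1}{\left(\frac{324}{7} + \frac{3}{7} \left(-9528128\right) + \frac{108}{7} \cdot 44944 - \frac{209880}{7}\right) - 71511} = \frac{1}{\left(\frac{324}{7} - \frac{28584384}{7} + \frac{4853952}{7} - \frac{209880}{7}\right) - 71511} = \frac{1}{- \frac{23939988}{7} - 71511} = \frac{1}{- \frac{24440565}{7}} = - \frac{7}{24440565} \approx -2.8641 \cdot 10^{-7}$)
$\frac{1}{w + 84215} = \frac{1}{- \frac{7}{24440565} + 84215} = \frac{1}{\frac{2058262181468}{24440565}} = \frac{24440565}{2058262181468}$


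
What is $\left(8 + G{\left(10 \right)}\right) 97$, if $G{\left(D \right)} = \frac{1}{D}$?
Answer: $\frac{7857}{10} \approx 785.7$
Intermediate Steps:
$\left(8 + G{\left(10 \right)}\right) 97 = \left(8 + \frac{1}{10}\right) 97 = \frac{81}{10} \cdot 97 = \frac{7857}{10}$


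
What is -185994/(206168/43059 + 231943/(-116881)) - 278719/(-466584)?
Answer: -436749809388759192835/6583448155694664 ≈ -66341.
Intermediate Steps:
-185994/(206168/43059 + 231943/(-116881)) - 278719/(-466584) = -185994/(206168*(1/43059) + 231943*(-1/116881)) - 278719*(-1/466584) = -185994/(206168/43059 - 231943/116881) + 278719/466584 = -185994/14109888371/5032778979 + 278719/466584 = -185994*5032778979/14109888371 + 278719/466584 = -936066693420126/14109888371 + 278719/466584 = -436749809388759192835/6583448155694664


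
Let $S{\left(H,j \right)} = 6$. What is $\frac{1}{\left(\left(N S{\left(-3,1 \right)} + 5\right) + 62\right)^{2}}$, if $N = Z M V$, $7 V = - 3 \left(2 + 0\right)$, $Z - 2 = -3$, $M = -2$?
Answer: $\frac{49}{157609} \approx 0.0003109$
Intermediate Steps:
$Z = -1$ ($Z = 2 - 3 = -1$)
$V = - \frac{6}{7}$ ($V = \frac{\left(-3\right) \left(2 + 0\right)}{7} = \frac{\left(-3\right) 2}{7} = \frac{1}{7} \left(-6\right) = - \frac{6}{7} \approx -0.85714$)
$N = - \frac{12}{7}$ ($N = \left(-1\right) \left(-2\right) \left(- \frac{6}{7}\right) = 2 \left(- \frac{6}{7}\right) = - \frac{12}{7} \approx -1.7143$)
$\frac{1}{\left(\left(N S{\left(-3,1 \right)} + 5\right) + 62\right)^{2}} = \frac{1}{\left(\left(\left(- \frac{12}{7}\right) 6 + 5\right) + 62\right)^{2}} = \frac{1}{\left(\left(- \frac{72}{7} + 5\right) + 62\right)^{2}} = \frac{1}{\left(- \frac{37}{7} + 62\right)^{2}} = \frac{1}{\left(\frac{397}{7}\right)^{2}} = \frac{1}{\frac{157609}{49}} = \frac{49}{157609}$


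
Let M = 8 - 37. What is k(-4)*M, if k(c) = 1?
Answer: -29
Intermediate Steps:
M = -29
k(-4)*M = 1*(-29) = -29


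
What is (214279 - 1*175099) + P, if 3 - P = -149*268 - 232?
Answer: 79347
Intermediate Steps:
P = 40167 (P = 3 - (-149*268 - 232) = 3 - (-39932 - 232) = 3 - 1*(-40164) = 3 + 40164 = 40167)
(214279 - 1*175099) + P = (214279 - 1*175099) + 40167 = (214279 - 175099) + 40167 = 39180 + 40167 = 79347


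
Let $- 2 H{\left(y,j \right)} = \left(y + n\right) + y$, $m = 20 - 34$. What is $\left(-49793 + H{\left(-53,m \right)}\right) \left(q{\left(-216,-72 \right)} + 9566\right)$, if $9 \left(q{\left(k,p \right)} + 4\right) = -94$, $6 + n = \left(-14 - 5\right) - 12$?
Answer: $- \frac{4274259026}{9} \approx -4.7492 \cdot 10^{8}$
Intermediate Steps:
$m = -14$
$n = -37$ ($n = -6 - 31 = -37$)
$q{\left(k,p \right)} = - \frac{130}{9}$ ($q{\left(k,p \right)} = -4 + \frac{1}{9} \left(-94\right) = -4 - \frac{94}{9} = - \frac{130}{9}$)
$H{\left(y,j \right)} = \frac{37}{2} - y$ ($H{\left(y,j \right)} = - \frac{\left(y - 37\right) + y}{2} = - \frac{\left(-37 + y\right) + y}{2} = - \frac{-37 + 2 y}{2} = \frac{37}{2} - y$)
$\left(-49793 + H{\left(-53,m \right)}\right) \left(q{\left(-216,-72 \right)} + 9566\right) = \left(-49793 + \left(\frac{37}{2} - -53\right)\right) \left(- \frac{130}{9} + 9566\right) = \left(-49793 + \left(\frac{37}{2} + 53\right)\right) \frac{85964}{9} = \left(-49793 + \frac{143}{2}\right) \frac{85964}{9} = \left(- \frac{99443}{2}\right) \frac{85964}{9} = - \frac{4274259026}{9}$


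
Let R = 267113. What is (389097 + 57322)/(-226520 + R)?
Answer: 446419/40593 ≈ 10.997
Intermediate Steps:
(389097 + 57322)/(-226520 + R) = (389097 + 57322)/(-226520 + 267113) = 446419/40593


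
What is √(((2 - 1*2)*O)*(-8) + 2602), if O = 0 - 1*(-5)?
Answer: √2602 ≈ 51.010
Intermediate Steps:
O = 5 (O = 0 + 5 = 5)
√(((2 - 1*2)*O)*(-8) + 2602) = √(((2 - 1*2)*5)*(-8) + 2602) = √(((2 - 2)*5)*(-8) + 2602) = √((0*5)*(-8) + 2602) = √(0*(-8) + 2602) = √(0 + 2602) = √2602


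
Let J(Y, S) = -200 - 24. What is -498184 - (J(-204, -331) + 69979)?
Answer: -567939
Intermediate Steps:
J(Y, S) = -224
-498184 - (J(-204, -331) + 69979) = -498184 - (-224 + 69979) = -498184 - 1*69755 = -498184 - 69755 = -567939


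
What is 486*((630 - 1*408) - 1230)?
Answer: -489888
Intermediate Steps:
486*((630 - 1*408) - 1230) = 486*((630 - 408) - 1230) = 486*(222 - 1230) = 486*(-1008) = -489888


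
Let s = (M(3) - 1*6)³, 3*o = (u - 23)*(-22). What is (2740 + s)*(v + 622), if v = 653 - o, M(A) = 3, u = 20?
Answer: 3399389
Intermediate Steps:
o = 22 (o = ((20 - 23)*(-22))/3 = (-3*(-22))/3 = (⅓)*66 = 22)
s = -27 (s = (3 - 1*6)³ = (3 - 6)³ = (-3)³ = -27)
v = 631 (v = 653 - 1*22 = 653 - 22 = 631)
(2740 + s)*(v + 622) = (2740 - 27)*(631 + 622) = 2713*1253 = 3399389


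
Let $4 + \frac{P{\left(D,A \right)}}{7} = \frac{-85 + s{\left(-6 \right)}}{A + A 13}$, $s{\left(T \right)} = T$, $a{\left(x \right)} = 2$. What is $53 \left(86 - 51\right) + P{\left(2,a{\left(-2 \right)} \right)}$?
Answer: $\frac{7217}{4} \approx 1804.3$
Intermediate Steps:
$P{\left(D,A \right)} = -28 - \frac{91}{2 A}$ ($P{\left(D,A \right)} = -28 + 7 \frac{-85 - 6}{A + A 13} = -28 + 7 \left(- \frac{91}{A + 13 A}\right) = -28 + 7 \left(- \frac{91}{14 A}\right) = -28 + 7 \left(- 91 \frac{1}{14 A}\right) = -28 + 7 \left(- \frac{13}{2 A}\right) = -28 - \frac{91}{2 A}$)
$53 \left(86 - 51\right) + P{\left(2,a{\left(-2 \right)} \right)} = 53 \left(86 - 51\right) - \left(28 + \frac{91}{2 \cdot 2}\right) = 53 \cdot 35 - \frac{203}{4} = 1855 - \frac{203}{4} = \frac{7217}{4}$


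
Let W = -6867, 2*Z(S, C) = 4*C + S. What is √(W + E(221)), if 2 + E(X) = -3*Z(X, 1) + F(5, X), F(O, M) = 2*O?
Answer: I*√28786/2 ≈ 84.832*I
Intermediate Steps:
Z(S, C) = S/2 + 2*C (Z(S, C) = (4*C + S)/2 = (S + 4*C)/2 = S/2 + 2*C)
E(X) = 2 - 3*X/2 (E(X) = -2 + (-3*(X/2 + 2*1) + 2*5) = -2 + (-3*(X/2 + 2) + 10) = -2 + (-3*(2 + X/2) + 10) = -2 + ((-6 - 3*X/2) + 10) = -2 + (4 - 3*X/2) = 2 - 3*X/2)
√(W + E(221)) = √(-6867 + (2 - 3/2*221)) = √(-6867 + (2 - 663/2)) = √(-6867 - 659/2) = √(-14393/2) = I*√28786/2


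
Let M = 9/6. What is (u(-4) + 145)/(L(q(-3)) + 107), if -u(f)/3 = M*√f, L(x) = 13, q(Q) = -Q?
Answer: 29/24 - 3*I/40 ≈ 1.2083 - 0.075*I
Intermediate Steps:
M = 3/2 (M = 9*(⅙) = 3/2 ≈ 1.5000)
u(f) = -9*√f/2
(u(-4) + 145)/(L(q(-3)) + 107) = (-9*I + 145)/(13 + 107) = (-9*I + 145)/120 = (145 - 9*I)/120 = 29/24 - 3*I/40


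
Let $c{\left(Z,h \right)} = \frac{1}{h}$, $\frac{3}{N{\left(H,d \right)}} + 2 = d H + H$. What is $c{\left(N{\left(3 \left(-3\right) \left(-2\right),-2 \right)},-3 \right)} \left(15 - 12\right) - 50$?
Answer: $-51$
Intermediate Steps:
$N{\left(H,d \right)} = \frac{3}{-2 + H + H d}$ ($N{\left(H,d \right)} = \frac{3}{-2 + \left(d H + H\right)} = \frac{3}{-2 + \left(H d + H\right)} = \frac{3}{-2 + \left(H + H d\right)} = \frac{3}{-2 + H + H d}$)
$c{\left(N{\left(3 \left(-3\right) \left(-2\right),-2 \right)},-3 \right)} \left(15 - 12\right) - 50 = \frac{15 - 12}{-3} - 50 = - \frac{15 - 12}{3} - 50 = \left(- \frac{1}{3}\right) 3 - 50 = -1 - 50 = -51$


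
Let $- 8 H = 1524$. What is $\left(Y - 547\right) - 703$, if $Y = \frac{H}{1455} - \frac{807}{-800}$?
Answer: $- \frac{96931881}{77600} \approx -1249.1$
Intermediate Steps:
$H = - \frac{381}{2}$ ($H = \left(- \frac{1}{8}\right) 1524 = - \frac{381}{2} \approx -190.5$)
$Y = \frac{68119}{77600}$ ($Y = - \frac{381}{2 \cdot 1455} - \frac{807}{-800} = \left(- \frac{381}{2}\right) \frac{1}{1455} - - \frac{807}{800} = - \frac{127}{970} + \frac{807}{800} = \frac{68119}{77600} \approx 0.87782$)
$\left(Y - 547\right) - 703 = \left(\frac{68119}{77600} - 547\right) - 703 = - \frac{42379081}{77600} - 703 = - \frac{96931881}{77600}$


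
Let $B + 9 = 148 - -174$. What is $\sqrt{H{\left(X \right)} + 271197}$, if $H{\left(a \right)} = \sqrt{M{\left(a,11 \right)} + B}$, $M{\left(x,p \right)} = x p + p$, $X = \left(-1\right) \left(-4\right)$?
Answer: $\sqrt{271197 + 4 \sqrt{23}} \approx 520.78$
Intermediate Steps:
$X = 4$
$M{\left(x,p \right)} = p + p x$ ($M{\left(x,p \right)} = p x + p = p + p x$)
$B = 313$ ($B = -9 + \left(148 - -174\right) = -9 + \left(148 + 174\right) = -9 + 322 = 313$)
$H{\left(a \right)} = \sqrt{324 + 11 a}$ ($H{\left(a \right)} = \sqrt{11 \left(1 + a\right) + 313} = \sqrt{\left(11 + 11 a\right) + 313} = \sqrt{324 + 11 a}$)
$\sqrt{H{\left(X \right)} + 271197} = \sqrt{\sqrt{324 + 11 \cdot 4} + 271197} = \sqrt{\sqrt{324 + 44} + 271197} = \sqrt{\sqrt{368} + 271197} = \sqrt{4 \sqrt{23} + 271197} = \sqrt{271197 + 4 \sqrt{23}}$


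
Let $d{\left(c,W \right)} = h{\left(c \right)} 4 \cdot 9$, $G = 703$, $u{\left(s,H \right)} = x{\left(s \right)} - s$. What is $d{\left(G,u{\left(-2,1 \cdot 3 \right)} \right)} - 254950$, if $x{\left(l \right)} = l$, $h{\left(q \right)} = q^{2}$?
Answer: $17536574$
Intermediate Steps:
$u{\left(s,H \right)} = 0$ ($u{\left(s,H \right)} = s - s = 0$)
$d{\left(c,W \right)} = 36 c^{2}$ ($d{\left(c,W \right)} = c^{2} \cdot 4 \cdot 9 = 4 c^{2} \cdot 9 = 36 c^{2}$)
$d{\left(G,u{\left(-2,1 \cdot 3 \right)} \right)} - 254950 = 36 \cdot 703^{2} - 254950 = 36 \cdot 494209 - 254950 = 17791524 - 254950 = 17536574$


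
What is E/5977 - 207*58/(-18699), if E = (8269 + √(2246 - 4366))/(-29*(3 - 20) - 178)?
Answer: 329840269/510226605 + 2*I*√530/1882755 ≈ 0.64646 + 2.4455e-5*I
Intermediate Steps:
E = 8269/315 + 2*I*√530/315 (E = (8269 + √(-2120))/(-29*(-17) - 178) = (8269 + 2*I*√530)/(493 - 178) = (8269 + 2*I*√530)/315 = (8269 + 2*I*√530)*(1/315) = 8269/315 + 2*I*√530/315 ≈ 26.251 + 0.14617*I)
E/5977 - 207*58/(-18699) = (8269/315 + 2*I*√530/315)/5977 - 207*58/(-18699) = (8269/315 + 2*I*√530/315)*(1/5977) - 12006*(-1/18699) = (8269/1882755 + 2*I*√530/1882755) + 174/271 = 329840269/510226605 + 2*I*√530/1882755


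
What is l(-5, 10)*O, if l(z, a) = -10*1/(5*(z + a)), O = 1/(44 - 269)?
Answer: 2/1125 ≈ 0.0017778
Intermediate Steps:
O = -1/225 (O = 1/(-225) = -1/225 ≈ -0.0044444)
l(z, a) = -10/(5*a + 5*z) (l(z, a) = -10*1/(5*(a + z)) = -10/(5*a + 5*z))
l(-5, 10)*O = -2/(10 - 5)*(-1/225) = -2/5*(-1/225) = -2*⅕*(-1/225) = -⅖*(-1/225) = 2/1125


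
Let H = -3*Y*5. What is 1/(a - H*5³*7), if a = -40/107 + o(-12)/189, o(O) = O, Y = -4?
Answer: -6741/353905448 ≈ -1.9047e-5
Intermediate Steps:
H = 60 (H = -3*(-4)*5 = 12*5 = 60)
a = -2948/6741 (a = -40/107 - 12/189 = -40*1/107 - 12*1/189 = -40/107 - 4/63 = -2948/6741 ≈ -0.43732)
1/(a - H*5³*7) = 1/(-2948/6741 - 60*5³*7) = 1/(-2948/6741 - 60*125*7) = 1/(-2948/6741 - 7500*7) = 1/(-2948/6741 - 1*52500) = 1/(-2948/6741 - 52500) = 1/(-353905448/6741) = -6741/353905448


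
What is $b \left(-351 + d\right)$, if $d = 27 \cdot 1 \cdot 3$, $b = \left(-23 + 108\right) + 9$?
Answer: $-25380$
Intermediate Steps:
$b = 94$ ($b = 85 + 9 = 94$)
$d = 81$ ($d = 27 \cdot 3 = 81$)
$b \left(-351 + d\right) = 94 \left(-351 + 81\right) = 94 \left(-270\right) = -25380$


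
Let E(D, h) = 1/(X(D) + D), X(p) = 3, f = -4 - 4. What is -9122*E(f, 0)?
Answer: 9122/5 ≈ 1824.4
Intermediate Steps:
f = -8
E(D, h) = 1/(3 + D)
-9122*E(f, 0) = -9122/(3 - 8) = -9122/(-5) = -9122*(-1/5) = 9122/5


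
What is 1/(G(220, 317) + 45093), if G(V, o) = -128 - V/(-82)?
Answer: 41/1843675 ≈ 2.2238e-5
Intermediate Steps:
G(V, o) = -128 + V/82 (G(V, o) = -128 - V*(-1)/82 = -128 - (-1)*V/82 = -128 + V/82)
1/(G(220, 317) + 45093) = 1/((-128 + (1/82)*220) + 45093) = 1/((-128 + 110/41) + 45093) = 1/(-5138/41 + 45093) = 1/(1843675/41) = 41/1843675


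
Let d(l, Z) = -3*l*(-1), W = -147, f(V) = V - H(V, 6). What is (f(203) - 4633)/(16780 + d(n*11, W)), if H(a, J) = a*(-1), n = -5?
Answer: -4227/16615 ≈ -0.25441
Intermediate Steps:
H(a, J) = -a
f(V) = 2*V (f(V) = V - (-1)*V = V + V = 2*V)
d(l, Z) = 3*l
(f(203) - 4633)/(16780 + d(n*11, W)) = (2*203 - 4633)/(16780 + 3*(-5*11)) = (406 - 4633)/(16780 + 3*(-55)) = -4227/(16780 - 165) = -4227/16615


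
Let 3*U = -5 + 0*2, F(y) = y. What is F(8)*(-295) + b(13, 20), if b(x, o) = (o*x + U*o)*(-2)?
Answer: -8440/3 ≈ -2813.3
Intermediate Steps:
U = -5/3 (U = (-5 + 0*2)/3 = (-5 + 0)/3 = (⅓)*(-5) = -5/3 ≈ -1.6667)
b(x, o) = 10*o/3 - 2*o*x (b(x, o) = (o*x - 5*o/3)*(-2) = (-5*o/3 + o*x)*(-2) = 10*o/3 - 2*o*x)
F(8)*(-295) + b(13, 20) = 8*(-295) + (⅔)*20*(5 - 3*13) = -2360 + (⅔)*20*(5 - 39) = -2360 + (⅔)*20*(-34) = -2360 - 1360/3 = -8440/3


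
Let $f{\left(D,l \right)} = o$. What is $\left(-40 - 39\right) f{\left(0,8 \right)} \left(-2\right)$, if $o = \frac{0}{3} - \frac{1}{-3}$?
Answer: $\frac{158}{3} \approx 52.667$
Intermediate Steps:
$o = \frac{1}{3}$ ($o = 0 \cdot \frac{1}{3} - - \frac{1}{3} = 0 + \frac{1}{3} = \frac{1}{3} \approx 0.33333$)
$f{\left(D,l \right)} = \frac{1}{3}$
$\left(-40 - 39\right) f{\left(0,8 \right)} \left(-2\right) = \left(-40 - 39\right) \frac{1}{3} \left(-2\right) = \left(-79\right) \frac{1}{3} \left(-2\right) = \left(- \frac{79}{3}\right) \left(-2\right) = \frac{158}{3}$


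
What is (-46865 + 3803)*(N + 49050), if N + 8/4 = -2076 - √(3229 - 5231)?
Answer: -2022708264 + 43062*I*√2002 ≈ -2.0227e+9 + 1.9268e+6*I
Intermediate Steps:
N = -2078 - I*√2002 (N = -2 + (-2076 - √(3229 - 5231)) = -2 + (-2076 - √(-2002)) = -2 + (-2076 - I*√2002) = -2078 - I*√2002 ≈ -2078.0 - 44.744*I)
(-46865 + 3803)*(N + 49050) = (-46865 + 3803)*((-2078 - I*√2002) + 49050) = -43062*(46972 - I*√2002) = -2022708264 + 43062*I*√2002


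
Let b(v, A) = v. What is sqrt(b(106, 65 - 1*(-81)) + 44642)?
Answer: 6*sqrt(1243) ≈ 211.54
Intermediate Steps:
sqrt(b(106, 65 - 1*(-81)) + 44642) = sqrt(106 + 44642) = sqrt(44748) = 6*sqrt(1243)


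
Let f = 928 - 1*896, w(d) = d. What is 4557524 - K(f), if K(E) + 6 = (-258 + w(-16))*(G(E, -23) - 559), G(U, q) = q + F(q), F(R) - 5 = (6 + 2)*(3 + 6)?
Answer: 4419160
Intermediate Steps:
f = 32 (f = 928 - 896 = 32)
F(R) = 77 (F(R) = 5 + (6 + 2)*(3 + 6) = 5 + 8*9 = 5 + 72 = 77)
G(U, q) = 77 + q (G(U, q) = q + 77 = 77 + q)
K(E) = 138364 (K(E) = -6 + (-258 - 16)*((77 - 23) - 559) = -6 - 274*(54 - 559) = -6 - 274*(-505) = -6 + 138370 = 138364)
4557524 - K(f) = 4557524 - 1*138364 = 4557524 - 138364 = 4419160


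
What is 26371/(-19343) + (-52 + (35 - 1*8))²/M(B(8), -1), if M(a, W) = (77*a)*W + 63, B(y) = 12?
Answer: -34794806/16654323 ≈ -2.0892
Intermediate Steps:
M(a, W) = 63 + 77*W*a (M(a, W) = 77*W*a + 63 = 63 + 77*W*a)
26371/(-19343) + (-52 + (35 - 1*8))²/M(B(8), -1) = 26371/(-19343) + (-52 + (35 - 1*8))²/(63 + 77*(-1)*12) = 26371*(-1/19343) + (-52 + (35 - 8))²/(63 - 924) = -26371/19343 + (-52 + 27)²/(-861) = -26371/19343 + (-25)²*(-1/861) = -26371/19343 + 625*(-1/861) = -26371/19343 - 625/861 = -34794806/16654323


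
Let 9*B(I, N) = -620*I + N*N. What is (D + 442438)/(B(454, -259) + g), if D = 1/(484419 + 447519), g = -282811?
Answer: -1236974354535/857289144908 ≈ -1.4429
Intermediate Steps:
D = 1/931938 ≈ 1.0730e-6
B(I, N) = -620*I/9 + N**2/9 (B(I, N) = (-620*I + N*N)/9 = (-620*I + N**2)/9 = (N**2 - 620*I)/9 = -620*I/9 + N**2/9)
(D + 442438)/(B(454, -259) + g) = (1/931938 + 442438)/((-620/9*454 + (1/9)*(-259)**2) - 282811) = 412324784845/(931938*((-281480/9 + (1/9)*67081) - 282811)) = 412324784845/(931938*((-281480/9 + 67081/9) - 282811)) = 412324784845/(931938*(-214399/9 - 282811)) = 412324784845/(931938*(-2759698/9)) = (412324784845/931938)*(-9/2759698) = -1236974354535/857289144908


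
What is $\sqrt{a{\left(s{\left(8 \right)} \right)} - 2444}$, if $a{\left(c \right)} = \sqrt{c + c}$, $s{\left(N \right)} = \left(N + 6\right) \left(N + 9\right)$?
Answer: $\sqrt{-2444 + 2 \sqrt{119}} \approx 49.216 i$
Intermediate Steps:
$s{\left(N \right)} = \left(6 + N\right) \left(9 + N\right)$
$a{\left(c \right)} = \sqrt{2} \sqrt{c}$ ($a{\left(c \right)} = \sqrt{2 c} = \sqrt{2} \sqrt{c}$)
$\sqrt{a{\left(s{\left(8 \right)} \right)} - 2444} = \sqrt{\sqrt{2} \sqrt{54 + 8^{2} + 15 \cdot 8} - 2444} = \sqrt{\sqrt{2} \sqrt{54 + 64 + 120} - 2444} = \sqrt{\sqrt{2} \sqrt{238} - 2444} = \sqrt{2 \sqrt{119} - 2444} = \sqrt{-2444 + 2 \sqrt{119}}$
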